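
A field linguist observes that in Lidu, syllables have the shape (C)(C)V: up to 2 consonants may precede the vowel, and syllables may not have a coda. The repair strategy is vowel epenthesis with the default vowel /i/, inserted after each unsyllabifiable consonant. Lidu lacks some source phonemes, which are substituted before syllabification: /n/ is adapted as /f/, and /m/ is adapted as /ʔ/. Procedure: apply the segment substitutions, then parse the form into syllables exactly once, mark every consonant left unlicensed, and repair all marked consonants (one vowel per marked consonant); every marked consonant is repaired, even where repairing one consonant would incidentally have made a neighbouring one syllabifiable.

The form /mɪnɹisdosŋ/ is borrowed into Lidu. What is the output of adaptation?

ʔɪfɹisdosiŋi

Substitution: /m/ → /ʔ/, /n/ → /f/, giving /ʔɪfɹisdosŋ/.
Under (C)(C)V, the unsyllabifiable consonants are /s/, /ŋ/ (no codas are permitted; onsets may contain at most 2 consonants).
Inserting the epenthetic vowel yields /s/ → /si/, /ŋ/ → /ŋi/.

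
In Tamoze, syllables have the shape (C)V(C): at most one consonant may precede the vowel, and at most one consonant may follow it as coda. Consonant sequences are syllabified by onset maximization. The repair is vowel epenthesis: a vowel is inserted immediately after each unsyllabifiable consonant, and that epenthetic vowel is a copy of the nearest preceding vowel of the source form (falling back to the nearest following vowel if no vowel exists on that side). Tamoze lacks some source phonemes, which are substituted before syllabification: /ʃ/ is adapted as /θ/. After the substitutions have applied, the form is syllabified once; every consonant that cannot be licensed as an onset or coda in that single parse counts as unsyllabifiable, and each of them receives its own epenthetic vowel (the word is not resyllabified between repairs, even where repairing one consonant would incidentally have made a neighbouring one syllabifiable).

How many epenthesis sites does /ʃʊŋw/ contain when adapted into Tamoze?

1

After substitution the input is /θʊŋw/.
The unsyllabifiable consonants are /w/; each receives one epenthetic vowel.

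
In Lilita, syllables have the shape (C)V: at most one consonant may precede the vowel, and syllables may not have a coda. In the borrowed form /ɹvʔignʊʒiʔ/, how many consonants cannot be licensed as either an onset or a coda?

The consonants /ɹ/, /v/, /g/, /ʔ/ cannot be parsed into a legal (C)V syllable (no codas are permitted; onsets are limited to one consonant).

4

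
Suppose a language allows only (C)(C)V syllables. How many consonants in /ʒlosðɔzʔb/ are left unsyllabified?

3

Syllabifying with onset maximization leaves /z/, /ʔ/, /b/ stranded (no codas are permitted; onsets may contain at most 2 consonants).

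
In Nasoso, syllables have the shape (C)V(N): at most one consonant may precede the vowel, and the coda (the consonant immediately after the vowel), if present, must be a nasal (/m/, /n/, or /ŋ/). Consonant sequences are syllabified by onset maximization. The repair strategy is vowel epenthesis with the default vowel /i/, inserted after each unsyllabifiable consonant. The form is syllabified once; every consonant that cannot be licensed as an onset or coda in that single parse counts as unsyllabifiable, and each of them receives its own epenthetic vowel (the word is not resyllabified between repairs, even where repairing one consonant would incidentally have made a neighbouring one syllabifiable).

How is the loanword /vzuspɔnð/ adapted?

Under (C)V(N), the unsyllabifiable consonants are /v/, /s/, /ð/ (only a nasal (/m/, /n/, or /ŋ/) is licensed in coda position; onsets are limited to one consonant).
Inserting the epenthetic vowel yields /v/ → /vi/, /s/ → /si/, /ð/ → /ði/.

vizusipɔnði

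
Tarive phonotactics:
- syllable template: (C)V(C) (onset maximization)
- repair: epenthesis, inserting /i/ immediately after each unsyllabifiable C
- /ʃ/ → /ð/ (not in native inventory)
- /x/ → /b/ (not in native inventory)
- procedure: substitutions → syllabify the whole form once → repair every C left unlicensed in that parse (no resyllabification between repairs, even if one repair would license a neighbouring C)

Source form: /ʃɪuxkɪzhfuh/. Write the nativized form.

ðɪubkɪzhifuh

Substitution: /ʃ/ → /ð/, /x/ → /b/, giving /ðɪubkɪzhfuh/.
Syllabifying with onset maximization leaves /h/ stranded (at most one coda consonant is licensed; onsets are limited to one consonant).
Epenthesis after each stranded consonant: /h/ → /hi/.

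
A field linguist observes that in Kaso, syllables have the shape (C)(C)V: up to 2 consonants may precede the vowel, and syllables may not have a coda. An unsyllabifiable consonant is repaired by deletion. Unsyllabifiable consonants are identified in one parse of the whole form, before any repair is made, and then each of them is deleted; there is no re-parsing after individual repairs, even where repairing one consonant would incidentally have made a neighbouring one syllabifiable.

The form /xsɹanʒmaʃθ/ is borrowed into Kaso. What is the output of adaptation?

Under (C)(C)V, the unsyllabifiable consonants are /x/, /n/, /ʃ/, /θ/ (no codas are permitted; onsets may contain at most 2 consonants).
Deletion applies to /x/, /n/, /ʃ/, /θ/.

sɹaʒma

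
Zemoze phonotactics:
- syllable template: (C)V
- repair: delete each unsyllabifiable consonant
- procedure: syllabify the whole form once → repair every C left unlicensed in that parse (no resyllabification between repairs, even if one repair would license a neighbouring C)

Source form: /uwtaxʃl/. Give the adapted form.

The consonants /w/, /x/, /ʃ/, /l/ cannot be parsed into a legal (C)V syllable (no codas are permitted; onsets are limited to one consonant).
Deleting the stranded consonants removes /w/, /x/, /ʃ/, /l/.

uta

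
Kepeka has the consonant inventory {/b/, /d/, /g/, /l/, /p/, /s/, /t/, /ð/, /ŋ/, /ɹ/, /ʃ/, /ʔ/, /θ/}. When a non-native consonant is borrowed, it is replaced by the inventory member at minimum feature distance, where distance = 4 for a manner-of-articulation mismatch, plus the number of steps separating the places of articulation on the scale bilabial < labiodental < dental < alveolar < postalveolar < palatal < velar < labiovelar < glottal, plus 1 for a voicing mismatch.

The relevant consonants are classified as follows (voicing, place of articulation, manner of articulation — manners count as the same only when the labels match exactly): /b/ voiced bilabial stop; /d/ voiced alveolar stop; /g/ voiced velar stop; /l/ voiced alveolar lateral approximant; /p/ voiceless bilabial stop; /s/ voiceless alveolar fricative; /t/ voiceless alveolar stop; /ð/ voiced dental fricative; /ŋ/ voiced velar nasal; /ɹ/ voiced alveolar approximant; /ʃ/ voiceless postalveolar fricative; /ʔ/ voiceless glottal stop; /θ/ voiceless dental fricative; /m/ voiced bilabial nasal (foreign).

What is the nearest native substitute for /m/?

/b/ is closest: manner differs (nasal→stop, +4), place distance 0 (bilabial→bilabial), same voicing; total 4. Next closest is /p/ at distance 5.

b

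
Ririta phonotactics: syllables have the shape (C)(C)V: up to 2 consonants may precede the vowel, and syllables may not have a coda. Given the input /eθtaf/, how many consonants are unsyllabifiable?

Under (C)(C)V, the unsyllabifiable consonants are /f/ (no codas are permitted; onsets may contain at most 2 consonants).

1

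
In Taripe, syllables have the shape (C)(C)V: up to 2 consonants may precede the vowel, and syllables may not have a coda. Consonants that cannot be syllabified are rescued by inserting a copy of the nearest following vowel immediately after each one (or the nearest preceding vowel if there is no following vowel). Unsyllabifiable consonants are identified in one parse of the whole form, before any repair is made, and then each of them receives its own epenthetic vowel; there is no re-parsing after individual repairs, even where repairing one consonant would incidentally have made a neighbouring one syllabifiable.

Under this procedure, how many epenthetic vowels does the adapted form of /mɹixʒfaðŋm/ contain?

The unsyllabifiable consonants are /x/, /ð/, /ŋ/, /m/; each receives one epenthetic vowel.

4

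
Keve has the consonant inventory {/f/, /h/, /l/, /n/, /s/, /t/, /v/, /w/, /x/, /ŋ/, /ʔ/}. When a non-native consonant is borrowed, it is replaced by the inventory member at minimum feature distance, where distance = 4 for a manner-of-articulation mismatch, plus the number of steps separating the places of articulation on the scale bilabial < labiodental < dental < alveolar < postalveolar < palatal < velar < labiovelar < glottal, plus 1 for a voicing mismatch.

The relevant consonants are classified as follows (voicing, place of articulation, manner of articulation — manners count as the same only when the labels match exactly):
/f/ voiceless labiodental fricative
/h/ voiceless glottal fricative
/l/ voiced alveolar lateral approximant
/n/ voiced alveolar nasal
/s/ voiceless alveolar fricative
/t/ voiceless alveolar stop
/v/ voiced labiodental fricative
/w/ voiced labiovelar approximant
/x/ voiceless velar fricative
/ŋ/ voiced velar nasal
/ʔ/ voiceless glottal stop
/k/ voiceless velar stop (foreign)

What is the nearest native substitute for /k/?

/ʔ/ is closest: same manner (stop), place distance 2 (velar→glottal), same voicing; total 2. Next closest is /t/ at distance 3.

ʔ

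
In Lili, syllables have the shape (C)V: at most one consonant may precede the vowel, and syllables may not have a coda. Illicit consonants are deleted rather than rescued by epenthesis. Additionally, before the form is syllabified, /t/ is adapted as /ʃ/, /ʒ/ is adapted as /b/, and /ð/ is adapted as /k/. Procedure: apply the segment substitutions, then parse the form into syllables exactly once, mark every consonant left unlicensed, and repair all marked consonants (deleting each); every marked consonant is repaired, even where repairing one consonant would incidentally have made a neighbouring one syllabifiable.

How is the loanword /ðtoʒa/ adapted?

Substitution: /ð/ → /k/, /t/ → /ʃ/, /ʒ/ → /b/, giving /kʃoba/.
Syllabifying with onset maximization leaves /k/ stranded (no codas are permitted; onsets are limited to one consonant).
Each unlicensed consonant is deleted: /k/.

ʃoba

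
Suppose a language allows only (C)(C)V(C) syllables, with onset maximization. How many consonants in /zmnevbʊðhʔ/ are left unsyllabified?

The consonants /z/, /h/, /ʔ/ cannot be parsed into a legal (C)(C)V(C) syllable (at most one coda consonant is licensed; onsets may contain at most 2 consonants).

3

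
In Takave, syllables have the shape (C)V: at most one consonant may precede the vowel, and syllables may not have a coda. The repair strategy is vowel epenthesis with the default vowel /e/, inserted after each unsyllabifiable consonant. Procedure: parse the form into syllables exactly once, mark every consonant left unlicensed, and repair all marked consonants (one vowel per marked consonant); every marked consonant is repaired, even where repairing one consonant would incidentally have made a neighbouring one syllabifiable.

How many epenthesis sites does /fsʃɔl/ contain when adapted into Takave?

The unsyllabifiable consonants are /f/, /s/, /l/; each receives one epenthetic vowel.

3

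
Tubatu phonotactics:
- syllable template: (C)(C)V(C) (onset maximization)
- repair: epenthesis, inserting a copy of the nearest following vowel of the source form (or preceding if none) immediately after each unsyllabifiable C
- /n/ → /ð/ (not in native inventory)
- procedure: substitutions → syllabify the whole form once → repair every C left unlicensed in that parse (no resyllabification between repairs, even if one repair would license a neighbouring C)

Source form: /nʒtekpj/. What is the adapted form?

Substitution: /n/ → /ð/, giving /ðʒtekpj/.
Syllabifying with onset maximization leaves /ð/, /p/, /j/ stranded (at most one coda consonant is licensed; onsets may contain at most 2 consonants).
Epenthesis after each stranded consonant: /ð/ → /ðe/, /p/ → /pe/, /j/ → /je/.

ðeʒtekpeje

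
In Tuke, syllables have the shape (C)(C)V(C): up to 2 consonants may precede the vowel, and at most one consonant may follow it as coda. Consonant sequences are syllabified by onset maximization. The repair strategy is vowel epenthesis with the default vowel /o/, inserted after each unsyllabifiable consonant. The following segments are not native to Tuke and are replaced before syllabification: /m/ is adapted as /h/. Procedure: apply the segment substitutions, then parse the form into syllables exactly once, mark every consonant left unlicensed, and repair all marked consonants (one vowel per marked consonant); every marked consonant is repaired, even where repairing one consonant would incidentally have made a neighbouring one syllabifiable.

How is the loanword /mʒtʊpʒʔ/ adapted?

Substitution: /m/ → /h/, giving /hʒtʊpʒʔ/.
Syllabifying with onset maximization leaves /h/, /ʒ/, /ʔ/ stranded (at most one coda consonant is licensed; onsets may contain at most 2 consonants).
Inserting the epenthetic vowel yields /h/ → /ho/, /ʒ/ → /ʒo/, /ʔ/ → /ʔo/.

hoʒtʊpʒoʔo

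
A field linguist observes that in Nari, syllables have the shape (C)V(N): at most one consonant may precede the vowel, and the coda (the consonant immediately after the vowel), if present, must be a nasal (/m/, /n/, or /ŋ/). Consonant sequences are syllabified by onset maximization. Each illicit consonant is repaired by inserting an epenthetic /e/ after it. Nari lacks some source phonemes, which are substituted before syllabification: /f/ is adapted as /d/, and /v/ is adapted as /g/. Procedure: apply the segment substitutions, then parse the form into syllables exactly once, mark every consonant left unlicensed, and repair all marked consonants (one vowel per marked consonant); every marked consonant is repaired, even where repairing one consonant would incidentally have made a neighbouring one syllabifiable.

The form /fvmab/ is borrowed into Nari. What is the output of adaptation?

Substitution: /f/ → /d/, /v/ → /g/, giving /dgmab/.
The consonants /d/, /g/, /b/ cannot be parsed into a legal (C)V(N) syllable (only a nasal (/m/, /n/, or /ŋ/) is licensed in coda position; onsets are limited to one consonant).
Each unlicensed consonant becomes the onset of a new syllable: /d/ → /de/, /g/ → /ge/, /b/ → /be/.

degemabe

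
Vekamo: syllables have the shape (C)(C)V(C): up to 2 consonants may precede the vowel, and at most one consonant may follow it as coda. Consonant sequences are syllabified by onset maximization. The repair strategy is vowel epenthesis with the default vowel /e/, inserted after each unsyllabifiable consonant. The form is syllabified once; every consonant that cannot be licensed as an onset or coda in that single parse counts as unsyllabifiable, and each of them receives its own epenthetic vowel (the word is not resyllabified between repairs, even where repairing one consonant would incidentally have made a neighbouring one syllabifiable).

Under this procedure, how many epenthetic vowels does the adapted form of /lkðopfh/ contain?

The unsyllabifiable consonants are /l/, /f/, /h/; each receives one epenthetic vowel.

3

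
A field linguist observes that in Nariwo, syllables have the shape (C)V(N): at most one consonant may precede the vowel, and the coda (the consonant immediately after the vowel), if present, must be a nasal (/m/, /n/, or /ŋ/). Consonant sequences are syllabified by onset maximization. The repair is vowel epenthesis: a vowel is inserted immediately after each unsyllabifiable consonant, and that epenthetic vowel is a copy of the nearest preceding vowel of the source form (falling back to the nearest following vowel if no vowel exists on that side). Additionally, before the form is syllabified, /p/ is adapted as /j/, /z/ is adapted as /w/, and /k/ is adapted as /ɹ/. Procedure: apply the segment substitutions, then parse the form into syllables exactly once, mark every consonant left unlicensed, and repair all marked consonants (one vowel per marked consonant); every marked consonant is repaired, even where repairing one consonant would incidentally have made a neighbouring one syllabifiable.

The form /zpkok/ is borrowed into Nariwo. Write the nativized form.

wojoɹoɹo

Substitution: /z/ → /w/, /p/ → /j/, /k/ → /ɹ/, giving /wjɹoɹ/.
Under (C)V(N), the unsyllabifiable consonants are /w/, /j/, /ɹ/ (only a nasal (/m/, /n/, or /ŋ/) is licensed in coda position; onsets are limited to one consonant).
Inserting the epenthetic vowel yields /w/ → /wo/, /j/ → /jo/, /ɹ/ → /ɹo/.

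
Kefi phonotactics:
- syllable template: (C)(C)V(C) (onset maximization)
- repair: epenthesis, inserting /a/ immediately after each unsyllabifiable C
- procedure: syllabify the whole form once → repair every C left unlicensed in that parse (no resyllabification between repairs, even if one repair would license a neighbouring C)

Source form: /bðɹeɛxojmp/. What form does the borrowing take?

The consonants /b/, /m/, /p/ cannot be parsed into a legal (C)(C)V(C) syllable (at most one coda consonant is licensed; onsets may contain at most 2 consonants).
Epenthesis after each stranded consonant: /b/ → /ba/, /m/ → /ma/, /p/ → /pa/.

baðɹeɛxojmapa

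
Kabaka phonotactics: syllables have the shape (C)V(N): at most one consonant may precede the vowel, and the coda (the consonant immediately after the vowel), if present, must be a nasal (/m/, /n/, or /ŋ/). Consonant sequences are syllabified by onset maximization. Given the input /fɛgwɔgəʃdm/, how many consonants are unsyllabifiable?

Under (C)V(N), the unsyllabifiable consonants are /g/, /ʃ/, /d/, /m/ (only a nasal (/m/, /n/, or /ŋ/) is licensed in coda position; onsets are limited to one consonant).

4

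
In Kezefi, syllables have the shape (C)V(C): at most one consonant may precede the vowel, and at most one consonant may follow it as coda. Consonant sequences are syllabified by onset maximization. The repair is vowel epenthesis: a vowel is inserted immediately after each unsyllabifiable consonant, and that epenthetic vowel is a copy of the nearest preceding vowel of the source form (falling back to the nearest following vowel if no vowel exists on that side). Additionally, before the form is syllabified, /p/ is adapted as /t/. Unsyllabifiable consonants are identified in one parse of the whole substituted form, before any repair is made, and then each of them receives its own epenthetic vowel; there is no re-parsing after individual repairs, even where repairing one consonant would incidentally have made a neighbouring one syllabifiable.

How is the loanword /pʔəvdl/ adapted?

Substitution: /p/ → /t/, giving /tʔəvdl/.
Syllabifying with onset maximization leaves /t/, /d/, /l/ stranded (at most one coda consonant is licensed; onsets are limited to one consonant).
Epenthesis after each stranded consonant: /t/ → /tə/, /d/ → /də/, /l/ → /lə/.

təʔəvdələ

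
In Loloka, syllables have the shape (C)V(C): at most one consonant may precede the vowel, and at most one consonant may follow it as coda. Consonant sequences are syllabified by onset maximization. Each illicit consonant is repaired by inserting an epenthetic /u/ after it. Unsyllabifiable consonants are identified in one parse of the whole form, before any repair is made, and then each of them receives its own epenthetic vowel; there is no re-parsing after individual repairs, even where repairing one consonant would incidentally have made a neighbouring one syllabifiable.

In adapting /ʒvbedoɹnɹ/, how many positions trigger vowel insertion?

4

The unsyllabifiable consonants are /ʒ/, /v/, /n/, /ɹ/; each receives one epenthetic vowel.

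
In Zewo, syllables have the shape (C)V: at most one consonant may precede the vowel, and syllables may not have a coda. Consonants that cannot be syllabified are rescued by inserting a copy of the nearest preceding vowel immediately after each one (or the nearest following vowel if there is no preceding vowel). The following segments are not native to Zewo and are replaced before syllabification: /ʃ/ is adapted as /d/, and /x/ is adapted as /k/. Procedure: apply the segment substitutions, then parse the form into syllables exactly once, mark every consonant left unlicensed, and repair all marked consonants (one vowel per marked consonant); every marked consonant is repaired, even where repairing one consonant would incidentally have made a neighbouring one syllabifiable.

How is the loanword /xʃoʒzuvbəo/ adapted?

Substitution: /x/ → /k/, /ʃ/ → /d/, giving /kdoʒzuvbəo/.
Under (C)V, the unsyllabifiable consonants are /k/, /ʒ/, /v/ (no codas are permitted; onsets are limited to one consonant).
Each unlicensed consonant becomes the onset of a new syllable: /k/ → /ko/, /ʒ/ → /ʒo/, /v/ → /vu/.

kodoʒozuvubəo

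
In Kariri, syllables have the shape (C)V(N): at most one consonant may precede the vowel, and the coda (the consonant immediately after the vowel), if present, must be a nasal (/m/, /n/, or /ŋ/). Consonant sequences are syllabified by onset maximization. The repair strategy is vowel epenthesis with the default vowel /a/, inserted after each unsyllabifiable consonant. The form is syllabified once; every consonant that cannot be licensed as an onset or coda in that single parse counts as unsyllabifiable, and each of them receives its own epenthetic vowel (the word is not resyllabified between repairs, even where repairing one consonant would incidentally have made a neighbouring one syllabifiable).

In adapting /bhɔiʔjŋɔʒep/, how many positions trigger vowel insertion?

4

The unsyllabifiable consonants are /b/, /ʔ/, /j/, /p/; each receives one epenthetic vowel.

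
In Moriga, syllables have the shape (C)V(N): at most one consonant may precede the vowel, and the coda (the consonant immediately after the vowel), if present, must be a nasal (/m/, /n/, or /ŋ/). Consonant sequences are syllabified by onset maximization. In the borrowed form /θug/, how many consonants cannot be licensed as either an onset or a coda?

1

Syllabifying with onset maximization leaves /g/ stranded (only a nasal (/m/, /n/, or /ŋ/) is licensed in coda position; onsets are limited to one consonant).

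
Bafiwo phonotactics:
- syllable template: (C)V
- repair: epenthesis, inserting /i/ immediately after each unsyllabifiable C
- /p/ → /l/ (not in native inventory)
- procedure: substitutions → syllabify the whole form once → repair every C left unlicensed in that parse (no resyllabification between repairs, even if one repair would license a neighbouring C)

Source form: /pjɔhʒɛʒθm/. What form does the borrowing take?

lijɔhiʒɛʒiθimi

Substitution: /p/ → /l/, giving /ljɔhʒɛʒθm/.
The consonants /l/, /h/, /ʒ/, /θ/, /m/ cannot be parsed into a legal (C)V syllable (no codas are permitted; onsets are limited to one consonant).
Epenthesis after each stranded consonant: /l/ → /li/, /h/ → /hi/, /ʒ/ → /ʒi/, /θ/ → /θi/, /m/ → /mi/.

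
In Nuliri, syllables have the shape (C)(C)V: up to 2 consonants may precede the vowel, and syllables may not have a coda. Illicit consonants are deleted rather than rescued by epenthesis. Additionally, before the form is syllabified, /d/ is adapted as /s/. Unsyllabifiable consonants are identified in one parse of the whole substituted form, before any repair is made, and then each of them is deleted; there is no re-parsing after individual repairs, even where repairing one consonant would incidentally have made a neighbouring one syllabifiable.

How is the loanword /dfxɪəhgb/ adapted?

Substitution: /d/ → /s/, giving /sfxɪəhgb/.
Syllabifying with onset maximization leaves /s/, /h/, /g/, /b/ stranded (no codas are permitted; onsets may contain at most 2 consonants).
Each unlicensed consonant is deleted: /s/, /h/, /g/, /b/.

fxɪə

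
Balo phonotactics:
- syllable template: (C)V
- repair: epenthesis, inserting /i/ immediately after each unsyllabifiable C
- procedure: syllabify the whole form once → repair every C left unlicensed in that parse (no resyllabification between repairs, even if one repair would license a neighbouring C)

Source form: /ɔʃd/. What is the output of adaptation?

ɔʃidi

Under (C)V, the unsyllabifiable consonants are /ʃ/, /d/ (no codas are permitted; onsets are limited to one consonant).
Inserting the epenthetic vowel yields /ʃ/ → /ʃi/, /d/ → /di/.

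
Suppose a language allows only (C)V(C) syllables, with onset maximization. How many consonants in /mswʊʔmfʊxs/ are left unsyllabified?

Under (C)V(C), the unsyllabifiable consonants are /m/, /s/, /m/, /s/ (at most one coda consonant is licensed; onsets are limited to one consonant).

4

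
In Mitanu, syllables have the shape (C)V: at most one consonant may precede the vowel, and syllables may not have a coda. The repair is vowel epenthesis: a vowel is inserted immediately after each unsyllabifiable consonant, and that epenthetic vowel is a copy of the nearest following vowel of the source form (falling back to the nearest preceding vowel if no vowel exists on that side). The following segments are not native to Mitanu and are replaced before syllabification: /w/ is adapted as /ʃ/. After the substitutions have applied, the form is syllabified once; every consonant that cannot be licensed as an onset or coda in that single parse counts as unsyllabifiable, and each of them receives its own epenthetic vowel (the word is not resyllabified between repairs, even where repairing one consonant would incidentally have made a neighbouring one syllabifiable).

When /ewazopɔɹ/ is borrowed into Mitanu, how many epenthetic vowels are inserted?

After substitution the input is /eʃazopɔɹ/.
The unsyllabifiable consonants are /ɹ/; each receives one epenthetic vowel.

1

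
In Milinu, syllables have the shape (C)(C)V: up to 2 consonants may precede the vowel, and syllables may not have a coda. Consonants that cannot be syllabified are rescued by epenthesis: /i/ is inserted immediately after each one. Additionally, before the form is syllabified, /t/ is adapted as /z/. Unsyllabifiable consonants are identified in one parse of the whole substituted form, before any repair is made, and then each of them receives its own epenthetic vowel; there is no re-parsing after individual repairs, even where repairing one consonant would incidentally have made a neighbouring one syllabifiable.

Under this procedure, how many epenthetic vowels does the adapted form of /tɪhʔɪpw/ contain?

After substitution the input is /zɪhʔɪpw/.
The unsyllabifiable consonants are /p/, /w/; each receives one epenthetic vowel.

2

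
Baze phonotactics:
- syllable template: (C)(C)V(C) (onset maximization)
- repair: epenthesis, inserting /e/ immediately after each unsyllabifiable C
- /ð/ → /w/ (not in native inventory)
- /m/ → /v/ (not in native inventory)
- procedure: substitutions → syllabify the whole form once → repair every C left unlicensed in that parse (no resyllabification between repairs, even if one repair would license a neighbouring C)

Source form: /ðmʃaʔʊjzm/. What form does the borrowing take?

wevʃaʔʊjzeve

Substitution: /ð/ → /w/, /m/ → /v/, giving /wvʃaʔʊjzv/.
Syllabifying with onset maximization leaves /w/, /z/, /v/ stranded (at most one coda consonant is licensed; onsets may contain at most 2 consonants).
Epenthesis after each stranded consonant: /w/ → /we/, /z/ → /ze/, /v/ → /ve/.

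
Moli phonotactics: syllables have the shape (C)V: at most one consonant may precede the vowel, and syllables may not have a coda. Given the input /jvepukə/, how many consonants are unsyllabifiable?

1

Under (C)V, the unsyllabifiable consonants are /j/ (no codas are permitted; onsets are limited to one consonant).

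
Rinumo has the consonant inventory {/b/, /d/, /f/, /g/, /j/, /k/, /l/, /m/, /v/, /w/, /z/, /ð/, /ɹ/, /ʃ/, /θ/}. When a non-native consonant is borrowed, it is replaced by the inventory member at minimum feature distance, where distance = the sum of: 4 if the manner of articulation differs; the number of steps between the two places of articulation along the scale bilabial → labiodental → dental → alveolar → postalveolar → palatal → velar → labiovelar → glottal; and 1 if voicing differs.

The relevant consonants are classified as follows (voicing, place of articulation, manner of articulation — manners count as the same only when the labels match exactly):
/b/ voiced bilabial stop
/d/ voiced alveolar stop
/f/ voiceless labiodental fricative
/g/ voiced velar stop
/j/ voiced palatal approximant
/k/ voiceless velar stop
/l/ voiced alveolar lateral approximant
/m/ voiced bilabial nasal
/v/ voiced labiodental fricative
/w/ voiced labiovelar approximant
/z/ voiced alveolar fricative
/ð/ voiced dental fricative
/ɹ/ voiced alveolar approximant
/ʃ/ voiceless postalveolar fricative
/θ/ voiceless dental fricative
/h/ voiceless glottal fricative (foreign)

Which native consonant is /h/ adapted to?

ʃ

/ʃ/ is closest: same manner (fricative), place distance 4 (glottal→postalveolar), same voicing; total 4. Next closest is /k/ at distance 6.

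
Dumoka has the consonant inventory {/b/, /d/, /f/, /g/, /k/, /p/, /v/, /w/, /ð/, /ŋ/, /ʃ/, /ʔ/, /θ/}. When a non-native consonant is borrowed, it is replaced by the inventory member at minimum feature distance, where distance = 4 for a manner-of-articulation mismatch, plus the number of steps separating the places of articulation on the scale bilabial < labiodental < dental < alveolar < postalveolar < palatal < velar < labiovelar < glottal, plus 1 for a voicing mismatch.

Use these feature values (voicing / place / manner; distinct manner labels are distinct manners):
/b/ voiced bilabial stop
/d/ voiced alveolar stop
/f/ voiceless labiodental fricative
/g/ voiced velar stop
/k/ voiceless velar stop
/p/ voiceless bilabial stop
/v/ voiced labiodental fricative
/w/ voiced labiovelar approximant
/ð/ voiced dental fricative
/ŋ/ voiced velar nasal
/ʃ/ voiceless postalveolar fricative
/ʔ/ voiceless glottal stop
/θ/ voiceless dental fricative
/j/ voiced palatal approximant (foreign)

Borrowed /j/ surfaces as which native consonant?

w

/w/ is closest: same manner (approximant), place distance 2 (palatal→labiovelar), same voicing; total 2. Next closest is /g/ at distance 5.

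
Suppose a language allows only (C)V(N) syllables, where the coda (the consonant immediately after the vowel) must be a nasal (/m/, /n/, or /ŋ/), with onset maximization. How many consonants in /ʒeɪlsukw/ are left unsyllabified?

The consonants /l/, /k/, /w/ cannot be parsed into a legal (C)V(N) syllable (only a nasal (/m/, /n/, or /ŋ/) is licensed in coda position; onsets are limited to one consonant).

3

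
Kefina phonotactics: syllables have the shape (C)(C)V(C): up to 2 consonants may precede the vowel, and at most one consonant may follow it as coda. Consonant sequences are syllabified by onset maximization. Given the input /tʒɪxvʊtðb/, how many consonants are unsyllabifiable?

Syllabifying with onset maximization leaves /ð/, /b/ stranded (at most one coda consonant is licensed; onsets may contain at most 2 consonants).

2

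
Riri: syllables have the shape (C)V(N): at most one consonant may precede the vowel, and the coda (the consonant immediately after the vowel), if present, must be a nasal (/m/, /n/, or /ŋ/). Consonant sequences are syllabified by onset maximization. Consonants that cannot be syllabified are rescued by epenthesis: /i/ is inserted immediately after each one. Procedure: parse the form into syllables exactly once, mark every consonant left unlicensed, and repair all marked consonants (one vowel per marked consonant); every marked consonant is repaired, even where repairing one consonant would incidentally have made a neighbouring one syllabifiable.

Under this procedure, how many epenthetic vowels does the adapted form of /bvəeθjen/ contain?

2

The unsyllabifiable consonants are /b/, /θ/; each receives one epenthetic vowel.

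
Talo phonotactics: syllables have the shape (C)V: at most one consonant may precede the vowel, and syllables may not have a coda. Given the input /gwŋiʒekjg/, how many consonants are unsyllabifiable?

Syllabifying with onset maximization leaves /g/, /w/, /k/, /j/, /g/ stranded (no codas are permitted; onsets are limited to one consonant).

5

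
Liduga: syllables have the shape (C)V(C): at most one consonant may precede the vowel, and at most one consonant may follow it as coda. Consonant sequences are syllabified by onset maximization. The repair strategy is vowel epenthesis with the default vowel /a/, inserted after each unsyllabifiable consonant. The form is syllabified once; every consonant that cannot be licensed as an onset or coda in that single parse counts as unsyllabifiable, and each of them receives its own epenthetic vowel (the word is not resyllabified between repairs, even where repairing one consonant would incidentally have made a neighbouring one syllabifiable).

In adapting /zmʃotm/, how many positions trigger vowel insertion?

3

The unsyllabifiable consonants are /z/, /m/, /m/; each receives one epenthetic vowel.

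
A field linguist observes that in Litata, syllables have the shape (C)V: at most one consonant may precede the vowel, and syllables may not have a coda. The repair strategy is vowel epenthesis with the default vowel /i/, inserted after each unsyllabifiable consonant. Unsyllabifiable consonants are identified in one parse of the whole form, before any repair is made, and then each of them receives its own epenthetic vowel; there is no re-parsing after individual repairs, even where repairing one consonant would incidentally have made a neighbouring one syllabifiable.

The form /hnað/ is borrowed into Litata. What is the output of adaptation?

hinaði

The consonants /h/, /ð/ cannot be parsed into a legal (C)V syllable (no codas are permitted; onsets are limited to one consonant).
Each unlicensed consonant becomes the onset of a new syllable: /h/ → /hi/, /ð/ → /ði/.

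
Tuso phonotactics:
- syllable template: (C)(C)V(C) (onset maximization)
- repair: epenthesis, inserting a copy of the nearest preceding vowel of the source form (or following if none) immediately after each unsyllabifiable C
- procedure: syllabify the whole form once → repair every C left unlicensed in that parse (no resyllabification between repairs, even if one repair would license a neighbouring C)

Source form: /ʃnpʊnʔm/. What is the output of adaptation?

ʃʊnpʊnʔʊmʊ

Under (C)(C)V(C), the unsyllabifiable consonants are /ʃ/, /ʔ/, /m/ (at most one coda consonant is licensed; onsets may contain at most 2 consonants).
Epenthesis after each stranded consonant: /ʃ/ → /ʃʊ/, /ʔ/ → /ʔʊ/, /m/ → /mʊ/.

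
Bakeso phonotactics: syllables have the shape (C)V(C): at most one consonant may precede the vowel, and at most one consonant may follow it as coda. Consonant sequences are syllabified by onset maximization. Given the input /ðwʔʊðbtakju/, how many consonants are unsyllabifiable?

Syllabifying with onset maximization leaves /ð/, /w/, /b/ stranded (at most one coda consonant is licensed; onsets are limited to one consonant).

3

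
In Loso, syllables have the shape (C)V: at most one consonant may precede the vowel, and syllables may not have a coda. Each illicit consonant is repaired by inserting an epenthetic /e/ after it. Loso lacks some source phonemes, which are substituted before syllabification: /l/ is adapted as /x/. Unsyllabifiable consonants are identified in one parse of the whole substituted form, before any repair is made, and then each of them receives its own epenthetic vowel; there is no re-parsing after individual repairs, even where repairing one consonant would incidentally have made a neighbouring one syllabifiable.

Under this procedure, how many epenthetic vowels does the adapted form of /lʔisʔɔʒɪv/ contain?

After substitution the input is /xʔisʔɔʒɪv/.
The unsyllabifiable consonants are /x/, /s/, /v/; each receives one epenthetic vowel.

3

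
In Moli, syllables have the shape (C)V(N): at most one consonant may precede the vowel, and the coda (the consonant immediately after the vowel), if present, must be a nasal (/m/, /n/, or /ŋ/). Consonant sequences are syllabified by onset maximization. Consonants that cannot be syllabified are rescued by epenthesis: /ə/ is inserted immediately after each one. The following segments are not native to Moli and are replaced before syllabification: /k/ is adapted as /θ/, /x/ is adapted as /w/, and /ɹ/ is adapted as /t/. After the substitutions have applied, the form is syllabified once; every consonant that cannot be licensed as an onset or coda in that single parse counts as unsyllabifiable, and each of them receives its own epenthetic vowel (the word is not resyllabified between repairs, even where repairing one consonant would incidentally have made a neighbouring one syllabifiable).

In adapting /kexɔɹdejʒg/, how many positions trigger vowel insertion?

4

After substitution the input is /θewɔtdejʒg/.
The unsyllabifiable consonants are /t/, /j/, /ʒ/, /g/; each receives one epenthetic vowel.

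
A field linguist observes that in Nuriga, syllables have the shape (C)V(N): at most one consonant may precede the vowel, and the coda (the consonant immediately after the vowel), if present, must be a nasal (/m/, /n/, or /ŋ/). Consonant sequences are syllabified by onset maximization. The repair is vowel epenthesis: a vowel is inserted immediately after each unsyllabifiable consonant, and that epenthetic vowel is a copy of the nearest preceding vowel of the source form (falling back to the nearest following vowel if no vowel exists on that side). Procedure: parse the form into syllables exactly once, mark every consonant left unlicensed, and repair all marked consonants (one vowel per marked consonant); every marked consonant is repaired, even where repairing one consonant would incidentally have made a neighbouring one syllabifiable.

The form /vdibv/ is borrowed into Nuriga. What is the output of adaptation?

vidibivi

Syllabifying with onset maximization leaves /v/, /b/, /v/ stranded (only a nasal (/m/, /n/, or /ŋ/) is licensed in coda position; onsets are limited to one consonant).
Epenthesis after each stranded consonant: /v/ → /vi/, /b/ → /bi/, /v/ → /vi/.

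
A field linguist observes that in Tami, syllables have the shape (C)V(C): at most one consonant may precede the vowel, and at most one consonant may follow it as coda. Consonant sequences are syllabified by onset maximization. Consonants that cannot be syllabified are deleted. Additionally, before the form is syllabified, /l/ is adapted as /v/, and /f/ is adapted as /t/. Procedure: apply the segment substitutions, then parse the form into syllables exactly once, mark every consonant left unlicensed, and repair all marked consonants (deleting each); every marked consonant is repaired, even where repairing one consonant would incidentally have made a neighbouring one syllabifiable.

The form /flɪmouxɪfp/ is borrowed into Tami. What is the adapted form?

vɪmouxɪt

Substitution: /f/ → /t/, /l/ → /v/, giving /tvɪmouxɪtp/.
The consonants /t/, /p/ cannot be parsed into a legal (C)V(C) syllable (at most one coda consonant is licensed; onsets are limited to one consonant).
Deleting the stranded consonants removes /t/, /p/.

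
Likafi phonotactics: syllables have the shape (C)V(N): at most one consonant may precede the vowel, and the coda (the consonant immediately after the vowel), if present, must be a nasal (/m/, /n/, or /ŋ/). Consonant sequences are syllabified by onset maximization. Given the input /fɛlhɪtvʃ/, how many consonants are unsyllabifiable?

4

Syllabifying with onset maximization leaves /l/, /t/, /v/, /ʃ/ stranded (only a nasal (/m/, /n/, or /ŋ/) is licensed in coda position; onsets are limited to one consonant).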